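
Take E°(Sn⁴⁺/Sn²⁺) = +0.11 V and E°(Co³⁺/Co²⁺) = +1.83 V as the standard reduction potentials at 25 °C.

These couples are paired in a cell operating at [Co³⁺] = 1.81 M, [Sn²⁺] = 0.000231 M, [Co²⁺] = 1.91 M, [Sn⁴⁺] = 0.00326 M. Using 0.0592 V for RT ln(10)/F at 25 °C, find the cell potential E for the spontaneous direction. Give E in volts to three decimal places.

Co³⁺/Co²⁺ is the cathode (higher E°), Sn⁴⁺/Sn²⁺ the anode: E°cell = +1.83 − (+0.11) = +1.72 V, n = 2.
Overall: 2 Co³⁺(aq) + Sn²⁺(aq) → 2 Co²⁺(aq) + Sn⁴⁺(aq)
Q = [Co²⁺]^2·[Sn⁴⁺] / ([Co³⁺]^2·[Sn²⁺]); log Q = 1.196.
E = E° − (0.0592/n) log Q = +1.72 − (0.0592/2)(1.196) = +1.685 V.

+1.685 V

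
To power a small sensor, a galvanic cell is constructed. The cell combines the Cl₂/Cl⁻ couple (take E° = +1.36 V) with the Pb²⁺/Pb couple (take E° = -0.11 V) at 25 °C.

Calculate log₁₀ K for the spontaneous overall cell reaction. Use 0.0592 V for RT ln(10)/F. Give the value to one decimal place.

Cathode: Cl₂/Cl⁻; anode: Pb²⁺/Pb. E°cell = +1.47 V, n = 2.
log K = nE°cell / 0.0592 = (2)(+1.47) / 0.0592 = 49.7.

49.7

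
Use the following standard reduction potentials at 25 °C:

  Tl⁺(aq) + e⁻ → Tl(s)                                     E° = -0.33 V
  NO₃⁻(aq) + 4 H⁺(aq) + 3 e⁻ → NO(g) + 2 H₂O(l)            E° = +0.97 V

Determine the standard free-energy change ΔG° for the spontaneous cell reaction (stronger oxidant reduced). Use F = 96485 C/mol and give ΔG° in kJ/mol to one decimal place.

NO₃⁻/NO (E° = +0.97 V) is the cathode; Tl⁺/Tl (E° = -0.33 V) is the anode, so E°cell = +1.30 V.
Balancing electrons gives n = 3 (lcm of 3 and 1).
ΔG° = −nFE° = −(3)(96485)(+1.30) = -376,292 J = -376.3 kJ/mol.

-376.3 kJ/mol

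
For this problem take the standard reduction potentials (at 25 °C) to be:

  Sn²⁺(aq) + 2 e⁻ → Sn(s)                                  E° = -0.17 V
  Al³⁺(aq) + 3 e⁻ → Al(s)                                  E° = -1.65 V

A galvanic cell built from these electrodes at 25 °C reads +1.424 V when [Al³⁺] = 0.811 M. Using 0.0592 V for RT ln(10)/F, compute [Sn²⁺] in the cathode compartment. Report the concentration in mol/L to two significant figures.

0.011 M

Sn²⁺/Sn is the cathode, Al³⁺/Al the anode: E°cell = +1.48 V, n = 6.
Overall reaction: 3 Sn²⁺(aq) + 2 Al(s) → 3 Sn(s) + 2 Al³⁺(aq); Q = [Al³⁺]^2/[Sn²⁺]^3.
From E = E° − (0.0592/n) log Q: log Q = (E° − E)·n/0.0592 = (+1.48 − (+1.424))·6/0.0592 = 5.6757.
So 3·log[Sn²⁺] = 2·log(0.811) − log Q = -0.1820 − (5.6757) = -5.8577; log[Sn²⁺] = -5.8577 / 3 = -1.9526; [Sn²⁺] = 10^(-1.9526) ≈ 0.011 M.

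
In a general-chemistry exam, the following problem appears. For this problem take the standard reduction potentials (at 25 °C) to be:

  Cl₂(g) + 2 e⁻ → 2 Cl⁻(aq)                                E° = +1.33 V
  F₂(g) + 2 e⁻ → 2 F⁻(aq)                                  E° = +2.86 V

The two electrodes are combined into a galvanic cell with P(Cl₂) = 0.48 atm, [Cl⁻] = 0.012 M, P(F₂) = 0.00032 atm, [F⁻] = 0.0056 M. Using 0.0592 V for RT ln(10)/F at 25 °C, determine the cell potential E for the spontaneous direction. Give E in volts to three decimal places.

+1.456 V

F₂/F⁻ is the cathode (higher E°), Cl₂/Cl⁻ the anode: E°cell = +2.86 − (+1.33) = +1.53 V, n = 2.
Overall: F₂(g) + 2 Cl⁻(aq) → 2 F⁻(aq) + Cl₂(g)
Q = [F⁻]^2·P(Cl₂) / (P(F₂)·[Cl⁻]^2); log Q = 2.514.
E = E° − (0.0592/n) log Q = +1.53 − (0.0592/2)(2.514) = +1.456 V.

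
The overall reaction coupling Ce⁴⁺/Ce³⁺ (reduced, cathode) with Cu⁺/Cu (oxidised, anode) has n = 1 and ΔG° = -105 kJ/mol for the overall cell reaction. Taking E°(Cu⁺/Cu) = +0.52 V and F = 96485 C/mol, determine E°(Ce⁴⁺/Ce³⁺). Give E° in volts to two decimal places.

+1.61 V

E°cell = −ΔG°/(nF) = −(-105×10³)/((1)(96485)) = +1.088 V.
Since Ce⁴⁺/Ce³⁺ is the cathode and Cu⁺/Cu the anode, E°cell = E°(Ce⁴⁺/Ce³⁺) − E°(Cu⁺/Cu).
So E°(Ce⁴⁺/Ce³⁺) = E°cell + E°(Cu⁺/Cu) = +1.088 + (+0.52) = +1.61 V.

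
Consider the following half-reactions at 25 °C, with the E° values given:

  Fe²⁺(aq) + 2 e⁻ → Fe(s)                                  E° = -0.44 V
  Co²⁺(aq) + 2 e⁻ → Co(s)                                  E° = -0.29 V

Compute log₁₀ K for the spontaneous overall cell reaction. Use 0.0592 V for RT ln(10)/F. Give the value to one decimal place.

Cathode: Co²⁺/Co; anode: Fe²⁺/Fe. E°cell = +0.15 V, n = 2.
log K = nE°cell / 0.0592 = (2)(+0.15) / 0.0592 = 5.1.

5.1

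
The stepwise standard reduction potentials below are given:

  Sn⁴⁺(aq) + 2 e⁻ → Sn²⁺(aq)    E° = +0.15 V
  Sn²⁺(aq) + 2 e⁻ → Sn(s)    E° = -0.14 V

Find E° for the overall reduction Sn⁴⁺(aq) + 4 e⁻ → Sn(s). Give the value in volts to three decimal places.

Since ΔG° = −nFE° is additive over sequential reductions, n₃E°₃ = n₁E°₁ + n₂E°₂.
E°₃ = (2×+0.15 + 2×-0.14) / 4 = (+0.020) / 4 = +0.005 V.

+0.005 V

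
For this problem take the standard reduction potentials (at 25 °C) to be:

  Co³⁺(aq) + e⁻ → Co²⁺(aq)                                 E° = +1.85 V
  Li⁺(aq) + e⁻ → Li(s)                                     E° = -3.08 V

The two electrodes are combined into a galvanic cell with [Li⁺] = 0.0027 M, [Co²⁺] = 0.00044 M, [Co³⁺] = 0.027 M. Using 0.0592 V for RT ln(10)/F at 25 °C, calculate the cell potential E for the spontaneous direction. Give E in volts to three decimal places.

Co³⁺/Co²⁺ is the cathode (higher E°), Li⁺/Li the anode: E°cell = +1.85 − (-3.08) = +4.93 V, n = 1.
Overall: Co³⁺(aq) + Li(s) → Co²⁺(aq) + Li⁺(aq)
Q = [Co²⁺]·[Li⁺] / ([Co³⁺]); log Q = -4.357.
E = E° − (0.0592/n) log Q = +4.93 − (0.0592/1)(-4.357) = +5.188 V.

+5.188 V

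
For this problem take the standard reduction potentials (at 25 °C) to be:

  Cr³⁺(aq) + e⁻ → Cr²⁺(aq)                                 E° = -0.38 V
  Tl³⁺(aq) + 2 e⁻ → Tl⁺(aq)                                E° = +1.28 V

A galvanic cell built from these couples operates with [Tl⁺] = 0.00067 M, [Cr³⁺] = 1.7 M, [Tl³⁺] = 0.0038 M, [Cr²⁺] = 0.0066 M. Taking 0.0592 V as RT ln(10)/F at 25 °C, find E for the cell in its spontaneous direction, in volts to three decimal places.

+1.540 V

Tl³⁺/Tl⁺ is the cathode (higher E°), Cr³⁺/Cr²⁺ the anode: E°cell = +1.28 − (-0.38) = +1.66 V, n = 2.
Overall: Tl³⁺(aq) + 2 Cr²⁺(aq) → Tl⁺(aq) + 2 Cr³⁺(aq)
Q = [Tl⁺]·[Cr³⁺]^2 / ([Tl³⁺]·[Cr²⁺]^2); log Q = 4.068.
E = E° − (0.0592/n) log Q = +1.66 − (0.0592/2)(4.068) = +1.540 V.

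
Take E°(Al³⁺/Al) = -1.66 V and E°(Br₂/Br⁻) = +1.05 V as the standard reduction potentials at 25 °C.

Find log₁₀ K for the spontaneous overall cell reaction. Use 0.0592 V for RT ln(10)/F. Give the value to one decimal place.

Cathode: Br₂/Br⁻; anode: Al³⁺/Al. E°cell = +2.71 V, n = 6.
log K = nE°cell / 0.0592 = (6)(+2.71) / 0.0592 = 274.7.

274.7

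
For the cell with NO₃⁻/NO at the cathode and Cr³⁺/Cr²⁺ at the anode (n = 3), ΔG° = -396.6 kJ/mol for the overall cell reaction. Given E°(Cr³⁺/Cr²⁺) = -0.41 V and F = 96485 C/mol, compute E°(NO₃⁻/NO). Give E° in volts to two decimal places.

E°cell = −ΔG°/(nF) = −(-396.6×10³)/((3)(96485)) = +1.370 V.
Since NO₃⁻/NO is the cathode and Cr³⁺/Cr²⁺ the anode, E°cell = E°(NO₃⁻/NO) − E°(Cr³⁺/Cr²⁺).
So E°(NO₃⁻/NO) = E°cell + E°(Cr³⁺/Cr²⁺) = +1.370 + (-0.41) = +0.96 V.

+0.96 V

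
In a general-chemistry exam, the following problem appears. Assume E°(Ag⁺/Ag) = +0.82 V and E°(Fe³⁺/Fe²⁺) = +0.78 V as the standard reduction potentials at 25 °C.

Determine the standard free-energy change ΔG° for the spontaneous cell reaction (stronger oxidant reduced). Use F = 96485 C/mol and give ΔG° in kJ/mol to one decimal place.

-3.9 kJ/mol

Ag⁺/Ag (E° = +0.82 V) is the cathode; Fe³⁺/Fe²⁺ (E° = +0.78 V) is the anode, so E°cell = +0.04 V.
Balancing electrons gives n = 1 (lcm of 1 and 1).
ΔG° = −nFE° = −(1)(96485)(+0.04) = -3,859 J = -3.9 kJ/mol.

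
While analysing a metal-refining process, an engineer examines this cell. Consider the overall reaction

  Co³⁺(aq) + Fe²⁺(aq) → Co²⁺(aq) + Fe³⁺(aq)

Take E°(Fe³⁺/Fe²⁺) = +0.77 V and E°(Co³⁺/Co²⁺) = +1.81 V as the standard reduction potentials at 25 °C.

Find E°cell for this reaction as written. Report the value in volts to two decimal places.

The Co³⁺/Co²⁺ couple has the higher reduction potential, so it is the cathode; Fe³⁺/Fe²⁺ is oxidised at the anode.
E°cell = E°(cathode) − E°(anode) = (+1.81) − (+0.77) = +1.04 V.

+1.04 V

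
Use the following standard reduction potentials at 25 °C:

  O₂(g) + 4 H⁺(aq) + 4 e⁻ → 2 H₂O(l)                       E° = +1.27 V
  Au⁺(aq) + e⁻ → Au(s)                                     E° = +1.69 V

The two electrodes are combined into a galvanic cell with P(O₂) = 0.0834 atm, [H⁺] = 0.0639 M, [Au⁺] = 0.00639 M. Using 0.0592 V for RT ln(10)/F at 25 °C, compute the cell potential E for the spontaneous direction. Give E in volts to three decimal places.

+0.377 V

Au⁺/Au is the cathode (higher E°), O₂/H₂O the anode: E°cell = +1.69 − (+1.27) = +0.42 V, n = 4.
Overall: 4 Au⁺(aq) + 2 H₂O(l) → 4 Au(s) + O₂(g) + 4 H⁺(aq)
Q = P(O₂)·[H⁺]^4 / ([Au⁺]^4); log Q = 2.921.
E = E° − (0.0592/n) log Q = +0.42 − (0.0592/4)(2.921) = +0.377 V.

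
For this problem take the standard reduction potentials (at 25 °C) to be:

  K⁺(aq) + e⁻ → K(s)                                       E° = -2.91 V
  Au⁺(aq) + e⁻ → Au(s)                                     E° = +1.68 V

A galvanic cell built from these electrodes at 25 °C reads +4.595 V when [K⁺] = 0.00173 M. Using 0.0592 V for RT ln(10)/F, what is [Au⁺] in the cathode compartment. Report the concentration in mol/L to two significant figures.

Au⁺/Au is the cathode, K⁺/K the anode: E°cell = +4.59 V, n = 1.
Overall reaction: Au⁺(aq) + K(s) → Au(s) + K⁺(aq); Q = [K⁺]^1/[Au⁺]^1.
From E = E° − (0.0592/n) log Q: log Q = (E° − E)·n/0.0592 = (+4.59 − (+4.595))·1/0.0592 = -0.0845.
So 1·log[Au⁺] = 1·log(0.00173) − log Q = -2.7620 − (-0.0845) = -2.6775; [Au⁺] = 10^(-2.6775) ≈ 0.0021 M.

0.0021 M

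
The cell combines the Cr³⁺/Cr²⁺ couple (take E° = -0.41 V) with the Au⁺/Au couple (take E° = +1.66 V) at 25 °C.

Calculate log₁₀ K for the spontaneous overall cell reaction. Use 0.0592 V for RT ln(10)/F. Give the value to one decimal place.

Cathode: Au⁺/Au; anode: Cr³⁺/Cr²⁺. E°cell = +2.07 V, n = 1.
log K = nE°cell / 0.0592 = (1)(+2.07) / 0.0592 = 35.0.

35.0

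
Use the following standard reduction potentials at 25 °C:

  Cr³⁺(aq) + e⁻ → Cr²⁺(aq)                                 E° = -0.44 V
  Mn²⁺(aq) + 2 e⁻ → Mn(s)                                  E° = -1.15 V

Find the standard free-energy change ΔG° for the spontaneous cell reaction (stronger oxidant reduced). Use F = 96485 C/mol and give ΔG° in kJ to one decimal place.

Cr³⁺/Cr²⁺ (E° = -0.44 V) is the cathode; Mn²⁺/Mn (E° = -1.15 V) is the anode, so E°cell = +0.71 V.
Balancing electrons gives n = 2 (lcm of 1 and 2).
ΔG° = −nFE° = −(2)(96485)(+0.71) = -137,009 J = -137.0 kJ.

-137.0 kJ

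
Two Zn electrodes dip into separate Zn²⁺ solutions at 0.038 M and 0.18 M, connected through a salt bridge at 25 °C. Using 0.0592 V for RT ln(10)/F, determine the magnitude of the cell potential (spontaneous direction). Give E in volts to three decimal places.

+0.020 V

For a concentration cell E°cell = 0. The 0.18 M side is the cathode (reduction is favoured where [Zn²⁺] is higher).
With n = 2, E = −(0.0592/2) log([Zn²⁺]ₐₙ/[Zn²⁺]꜀ₐₜ) = −(0.0592/2) log(0.038/0.18) = −(0.0592/2)(-0.675) = +0.020 V.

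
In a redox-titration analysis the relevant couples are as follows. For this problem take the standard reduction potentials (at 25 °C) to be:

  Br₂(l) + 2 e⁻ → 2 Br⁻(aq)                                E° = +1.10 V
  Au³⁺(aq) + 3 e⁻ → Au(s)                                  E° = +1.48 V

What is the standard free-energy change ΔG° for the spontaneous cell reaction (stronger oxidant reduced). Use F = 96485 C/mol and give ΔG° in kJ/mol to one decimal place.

-220.0 kJ/mol

Au³⁺/Au (E° = +1.48 V) is the cathode; Br₂/Br⁻ (E° = +1.10 V) is the anode, so E°cell = +0.38 V.
Balancing electrons gives n = 6 (lcm of 3 and 2).
ΔG° = −nFE° = −(6)(96485)(+0.38) = -219,986 J = -220.0 kJ/mol.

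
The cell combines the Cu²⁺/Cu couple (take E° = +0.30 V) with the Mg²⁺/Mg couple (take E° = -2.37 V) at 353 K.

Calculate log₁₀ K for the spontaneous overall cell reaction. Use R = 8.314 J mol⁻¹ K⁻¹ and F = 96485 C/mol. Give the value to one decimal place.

Cathode: Cu²⁺/Cu; anode: Mg²⁺/Mg. E°cell = (+0.30) − (-2.37) = +2.67 V, with n = 2.
ΔG° = −nFE° = −RT ln K, so ln K = nFE°/(RT) = (2)(96485)(+2.67) / ((8.314)(353)) = 175.556.
log₁₀ K = 175.556 / ln 10 = 76.2.

76.2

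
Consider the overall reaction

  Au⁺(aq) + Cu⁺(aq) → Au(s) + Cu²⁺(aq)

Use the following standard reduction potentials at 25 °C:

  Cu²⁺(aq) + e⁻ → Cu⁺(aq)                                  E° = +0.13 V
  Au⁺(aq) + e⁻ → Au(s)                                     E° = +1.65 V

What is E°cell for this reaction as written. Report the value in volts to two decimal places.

The Au⁺/Au couple has the higher reduction potential, so it is the cathode; Cu²⁺/Cu⁺ is oxidised at the anode.
E°cell = E°(cathode) − E°(anode) = (+1.65) − (+0.13) = +1.52 V.

+1.52 V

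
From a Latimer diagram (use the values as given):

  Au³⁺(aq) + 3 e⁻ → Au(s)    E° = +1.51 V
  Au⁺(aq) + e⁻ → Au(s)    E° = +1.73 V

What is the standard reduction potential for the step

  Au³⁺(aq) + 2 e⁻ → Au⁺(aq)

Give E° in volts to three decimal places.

Sequential free energies add, so n₃E°₃ = n₁E°₁ + n₂E°₂.
With n₃ = 3, and the known step contributing 1×(+1.73) V, the unknown satisfies 2·E° = 3×(+1.51) − 1×(+1.73) = +2.800.
E° = +2.800 / 2 = +1.400 V.

+1.400 V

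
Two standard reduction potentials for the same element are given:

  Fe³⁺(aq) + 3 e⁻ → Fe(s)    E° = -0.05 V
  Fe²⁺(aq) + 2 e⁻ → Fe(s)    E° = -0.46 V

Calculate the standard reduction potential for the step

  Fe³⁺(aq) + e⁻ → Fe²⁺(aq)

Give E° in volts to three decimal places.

Sequential free energies add, so n₃E°₃ = n₁E°₁ + n₂E°₂.
With n₃ = 3, and the known step contributing 2×(-0.46) V, the unknown satisfies 1·E° = 3×(-0.05) − 2×(-0.46) = +0.770.
E° = +0.770 / 1 = +0.770 V.

+0.770 V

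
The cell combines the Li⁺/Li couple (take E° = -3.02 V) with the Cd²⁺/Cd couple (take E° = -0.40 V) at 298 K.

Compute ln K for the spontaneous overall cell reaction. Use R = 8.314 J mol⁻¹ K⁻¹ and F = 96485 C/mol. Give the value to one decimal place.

Cathode: Cd²⁺/Cd; anode: Li⁺/Li. E°cell = (-0.40) − (-3.02) = +2.62 V, with n = 2.
ΔG° = −nFE° = −RT ln K, so ln K = nFE°/(RT) = (2)(96485)(+2.62) / ((8.314)(298)) = 204.063.

204.1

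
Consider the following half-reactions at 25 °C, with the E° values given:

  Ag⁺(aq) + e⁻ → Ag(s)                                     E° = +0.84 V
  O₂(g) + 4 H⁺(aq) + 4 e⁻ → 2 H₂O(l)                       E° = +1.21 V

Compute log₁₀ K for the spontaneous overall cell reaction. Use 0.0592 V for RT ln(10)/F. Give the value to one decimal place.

25.0

Cathode: O₂/H₂O; anode: Ag⁺/Ag. E°cell = +0.37 V, n = 4.
log K = nE°cell / 0.0592 = (4)(+0.37) / 0.0592 = 25.0.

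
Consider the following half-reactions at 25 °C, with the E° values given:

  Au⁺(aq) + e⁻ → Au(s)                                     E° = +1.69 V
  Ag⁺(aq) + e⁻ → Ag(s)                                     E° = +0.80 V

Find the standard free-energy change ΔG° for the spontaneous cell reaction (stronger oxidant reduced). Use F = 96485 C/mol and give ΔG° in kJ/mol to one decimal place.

Au⁺/Au (E° = +1.69 V) is the cathode; Ag⁺/Ag (E° = +0.80 V) is the anode, so E°cell = +0.89 V.
Balancing electrons gives n = 1 (lcm of 1 and 1).
ΔG° = −nFE° = −(1)(96485)(+0.89) = -85,872 J = -85.9 kJ/mol.

-85.9 kJ/mol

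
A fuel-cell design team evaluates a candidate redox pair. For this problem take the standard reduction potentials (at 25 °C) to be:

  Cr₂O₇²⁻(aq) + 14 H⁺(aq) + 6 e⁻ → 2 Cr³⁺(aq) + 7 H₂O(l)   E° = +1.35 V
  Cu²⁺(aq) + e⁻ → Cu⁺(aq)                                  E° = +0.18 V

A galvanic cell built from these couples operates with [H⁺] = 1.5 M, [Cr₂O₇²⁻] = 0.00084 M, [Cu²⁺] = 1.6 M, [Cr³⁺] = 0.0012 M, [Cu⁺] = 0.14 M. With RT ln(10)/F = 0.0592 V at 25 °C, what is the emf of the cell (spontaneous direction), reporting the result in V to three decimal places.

+1.159 V

Cr₂O₇²⁻/Cr³⁺ is the cathode (higher E°), Cu²⁺/Cu⁺ the anode: E°cell = +1.35 − (+0.18) = +1.17 V, n = 6.
Overall: Cr₂O₇²⁻(aq) + 14 H⁺(aq) + 6 Cu⁺(aq) → 2 Cr³⁺(aq) + 7 H₂O(l) + 6 Cu²⁺(aq)
Q = [Cr³⁺]^2·[Cu²⁺]^6 / ([Cr₂O₇²⁻]·[H⁺]^14·[Cu⁺]^6); log Q = 1.117.
E = E° − (0.0592/n) log Q = +1.17 − (0.0592/6)(1.117) = +1.159 V.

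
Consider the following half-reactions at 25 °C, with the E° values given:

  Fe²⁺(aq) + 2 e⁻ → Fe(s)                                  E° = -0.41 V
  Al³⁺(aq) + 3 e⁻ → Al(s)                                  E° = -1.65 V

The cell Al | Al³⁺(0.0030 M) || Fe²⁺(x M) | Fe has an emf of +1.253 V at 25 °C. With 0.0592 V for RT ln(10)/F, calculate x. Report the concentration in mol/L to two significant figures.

Fe²⁺/Fe is the cathode, Al³⁺/Al the anode: E°cell = +1.24 V, n = 6.
Overall reaction: 3 Fe²⁺(aq) + 2 Al(s) → 3 Fe(s) + 2 Al³⁺(aq); Q = [Al³⁺]^2/[Fe²⁺]^3.
From E = E° − (0.0592/n) log Q: log Q = (E° − E)·n/0.0592 = (+1.24 − (+1.253))·6/0.0592 = -1.3176.
So 3·log[Fe²⁺] = 2·log(0.003) − log Q = -5.0458 − (-1.3176) = -3.7282; log[Fe²⁺] = -3.7282 / 3 = -1.2427; [Fe²⁺] = 10^(-1.2427) ≈ 0.057 M.

0.057 M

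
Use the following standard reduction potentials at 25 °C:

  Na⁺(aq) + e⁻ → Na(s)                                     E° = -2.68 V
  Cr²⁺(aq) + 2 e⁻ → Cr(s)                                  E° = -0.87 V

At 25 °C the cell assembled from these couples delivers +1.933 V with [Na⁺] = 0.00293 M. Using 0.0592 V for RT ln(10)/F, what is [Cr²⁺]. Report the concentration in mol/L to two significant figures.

Cr²⁺/Cr is the cathode, Na⁺/Na the anode: E°cell = +1.81 V, n = 2.
Overall reaction: Cr²⁺(aq) + 2 Na(s) → Cr(s) + 2 Na⁺(aq); Q = [Na⁺]^2/[Cr²⁺]^1.
From E = E° − (0.0592/n) log Q: log Q = (E° − E)·n/0.0592 = (+1.81 − (+1.933))·2/0.0592 = -4.1554.
So 1·log[Cr²⁺] = 2·log(0.00293) − log Q = -5.0663 − (-4.1554) = -0.9109; [Cr²⁺] = 10^(-0.9109) ≈ 0.12 M.

0.12 M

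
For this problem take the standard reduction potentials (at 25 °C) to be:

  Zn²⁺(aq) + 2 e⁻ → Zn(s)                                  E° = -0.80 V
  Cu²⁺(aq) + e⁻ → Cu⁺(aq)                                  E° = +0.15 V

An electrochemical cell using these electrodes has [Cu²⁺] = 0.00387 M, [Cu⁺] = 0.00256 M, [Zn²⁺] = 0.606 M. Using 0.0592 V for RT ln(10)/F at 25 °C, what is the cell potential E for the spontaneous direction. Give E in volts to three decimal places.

+0.967 V

Cu²⁺/Cu⁺ is the cathode (higher E°), Zn²⁺/Zn the anode: E°cell = +0.15 − (-0.80) = +0.95 V, n = 2.
Overall: 2 Cu²⁺(aq) + Zn(s) → 2 Cu⁺(aq) + Zn²⁺(aq)
Q = [Cu⁺]^2·[Zn²⁺] / ([Cu²⁺]^2); log Q = -0.576.
E = E° − (0.0592/n) log Q = +0.95 − (0.0592/2)(-0.576) = +0.967 V.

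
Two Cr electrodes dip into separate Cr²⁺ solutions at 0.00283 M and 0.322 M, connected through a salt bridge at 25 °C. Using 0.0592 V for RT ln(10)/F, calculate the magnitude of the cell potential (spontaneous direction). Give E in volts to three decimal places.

+0.061 V

For a concentration cell E°cell = 0. The 0.322 M side is the cathode (reduction is favoured where [Cr²⁺] is higher).
With n = 2, E = −(0.0592/2) log([Cr²⁺]ₐₙ/[Cr²⁺]꜀ₐₜ) = −(0.0592/2) log(0.00283/0.322) = −(0.0592/2)(-2.056) = +0.061 V.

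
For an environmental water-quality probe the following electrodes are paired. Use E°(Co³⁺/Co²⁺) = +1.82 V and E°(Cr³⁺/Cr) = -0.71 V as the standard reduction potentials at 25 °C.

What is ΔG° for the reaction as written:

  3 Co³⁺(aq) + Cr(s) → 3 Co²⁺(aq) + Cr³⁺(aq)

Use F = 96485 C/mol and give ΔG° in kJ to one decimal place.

-732.3 kJ

As written, Co³⁺/Co²⁺ is reduced (cathode) and Cr³⁺/Cr is oxidised (anode), so E°cell = (+1.82) − (-0.71) = +2.53 V.
Balancing electrons gives n = 3.
ΔG° = −nFE° = −(3)(96485)(+2.53) = -732,321 J = -732.3 kJ.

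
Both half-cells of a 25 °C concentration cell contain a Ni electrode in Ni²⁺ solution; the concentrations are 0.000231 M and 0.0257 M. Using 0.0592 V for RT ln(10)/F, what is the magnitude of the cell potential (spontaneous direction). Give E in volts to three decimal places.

+0.061 V

For a concentration cell E°cell = 0. The 0.0257 M side is the cathode (reduction is favoured where [Ni²⁺] is higher).
With n = 2, E = −(0.0592/2) log([Ni²⁺]ₐₙ/[Ni²⁺]꜀ₐₜ) = −(0.0592/2) log(0.000231/0.0257) = −(0.0592/2)(-2.046) = +0.061 V.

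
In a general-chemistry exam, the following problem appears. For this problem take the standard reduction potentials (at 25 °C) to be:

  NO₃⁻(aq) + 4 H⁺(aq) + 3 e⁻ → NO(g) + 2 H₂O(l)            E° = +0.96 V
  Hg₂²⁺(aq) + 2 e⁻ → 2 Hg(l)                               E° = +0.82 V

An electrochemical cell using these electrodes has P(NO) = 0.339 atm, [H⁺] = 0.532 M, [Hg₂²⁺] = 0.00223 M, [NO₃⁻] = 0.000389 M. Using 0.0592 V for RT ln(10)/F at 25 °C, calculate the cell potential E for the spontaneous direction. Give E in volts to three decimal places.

NO₃⁻/NO is the cathode (higher E°), Hg₂²⁺/Hg the anode: E°cell = +0.96 − (+0.82) = +0.14 V, n = 6.
Overall: 2 NO₃⁻(aq) + 8 H⁺(aq) + 6 Hg(l) → 2 NO(g) + 4 H₂O(l) + 3 Hg₂²⁺(aq)
Q = P(NO)^2·[Hg₂²⁺]^3 / ([NO₃⁻]^2·[H⁺]^8); log Q = 0.118.
E = E° − (0.0592/n) log Q = +0.14 − (0.0592/6)(0.118) = +0.139 V.

+0.139 V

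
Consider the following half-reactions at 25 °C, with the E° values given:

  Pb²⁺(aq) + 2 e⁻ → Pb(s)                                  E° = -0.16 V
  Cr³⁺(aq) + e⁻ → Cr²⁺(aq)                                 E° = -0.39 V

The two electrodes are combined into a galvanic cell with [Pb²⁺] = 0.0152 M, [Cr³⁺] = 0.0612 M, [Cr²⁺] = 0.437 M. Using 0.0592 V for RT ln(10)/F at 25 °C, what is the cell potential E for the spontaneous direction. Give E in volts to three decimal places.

+0.227 V

Pb²⁺/Pb is the cathode (higher E°), Cr³⁺/Cr²⁺ the anode: E°cell = -0.16 − (-0.39) = +0.23 V, n = 2.
Overall: Pb²⁺(aq) + 2 Cr²⁺(aq) → Pb(s) + 2 Cr³⁺(aq)
Q = [Cr³⁺]^2 / ([Pb²⁺]·[Cr²⁺]^2); log Q = 0.111.
E = E° − (0.0592/n) log Q = +0.23 − (0.0592/2)(0.111) = +0.227 V.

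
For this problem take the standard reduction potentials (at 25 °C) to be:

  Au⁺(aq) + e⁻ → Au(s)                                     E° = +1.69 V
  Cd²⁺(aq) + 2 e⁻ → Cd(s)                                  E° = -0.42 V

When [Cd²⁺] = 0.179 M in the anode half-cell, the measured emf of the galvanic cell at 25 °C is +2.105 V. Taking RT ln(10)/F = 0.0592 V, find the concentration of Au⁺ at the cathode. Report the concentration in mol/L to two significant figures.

Au⁺/Au is the cathode, Cd²⁺/Cd the anode: E°cell = +2.11 V, n = 2.
Overall reaction: 2 Au⁺(aq) + Cd(s) → 2 Au(s) + Cd²⁺(aq); Q = [Cd²⁺]^1/[Au⁺]^2.
From E = E° − (0.0592/n) log Q: log Q = (E° − E)·n/0.0592 = (+2.11 − (+2.105))·2/0.0592 = 0.1689.
So 2·log[Au⁺] = 1·log(0.179) − log Q = -0.7471 − (0.1689) = -0.9160; log[Au⁺] = -0.9160 / 2 = -0.4580; [Au⁺] = 10^(-0.4580) ≈ 0.35 M.

0.35 M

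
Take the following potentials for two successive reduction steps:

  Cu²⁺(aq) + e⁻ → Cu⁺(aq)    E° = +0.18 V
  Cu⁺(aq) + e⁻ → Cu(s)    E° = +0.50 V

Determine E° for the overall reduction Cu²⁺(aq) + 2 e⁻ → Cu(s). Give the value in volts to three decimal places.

Since ΔG° = −nFE° is additive over sequential reductions, n₃E°₃ = n₁E°₁ + n₂E°₂.
E°₃ = (1×+0.18 + 1×+0.50) / 2 = (+0.680) / 2 = +0.340 V.

+0.340 V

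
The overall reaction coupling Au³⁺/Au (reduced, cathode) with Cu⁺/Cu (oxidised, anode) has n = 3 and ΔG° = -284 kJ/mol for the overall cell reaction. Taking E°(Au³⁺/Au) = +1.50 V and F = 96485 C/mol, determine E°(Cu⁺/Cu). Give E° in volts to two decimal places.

E°cell = −ΔG°/(nF) = −(-284×10³)/((3)(96485)) = +0.981 V.
Since Au³⁺/Au is the cathode and Cu⁺/Cu the anode, E°cell = E°(Au³⁺/Au) − E°(Cu⁺/Cu).
So E°(Cu⁺/Cu) = E°(Au³⁺/Au) − E°cell = (+1.50) − (+0.981) = +0.52 V.

+0.52 V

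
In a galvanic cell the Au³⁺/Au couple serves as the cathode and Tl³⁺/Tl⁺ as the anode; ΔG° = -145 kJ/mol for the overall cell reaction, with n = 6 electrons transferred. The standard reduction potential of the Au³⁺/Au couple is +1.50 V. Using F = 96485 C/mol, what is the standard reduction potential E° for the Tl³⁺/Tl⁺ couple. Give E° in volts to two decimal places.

E°cell = −ΔG°/(nF) = −(-145×10³)/((6)(96485)) = +0.250 V.
Since Au³⁺/Au is the cathode and Tl³⁺/Tl⁺ the anode, E°cell = E°(Au³⁺/Au) − E°(Tl³⁺/Tl⁺).
So E°(Tl³⁺/Tl⁺) = E°(Au³⁺/Au) − E°cell = (+1.50) − (+0.250) = +1.25 V.

+1.25 V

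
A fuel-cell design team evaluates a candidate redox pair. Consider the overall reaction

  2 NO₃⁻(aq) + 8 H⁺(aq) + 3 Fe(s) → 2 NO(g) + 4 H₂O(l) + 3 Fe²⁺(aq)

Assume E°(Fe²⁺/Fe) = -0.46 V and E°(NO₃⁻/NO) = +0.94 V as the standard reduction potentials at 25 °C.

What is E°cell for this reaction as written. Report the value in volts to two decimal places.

+1.40 V

The NO₃⁻/NO couple has the higher reduction potential, so it is the cathode; Fe²⁺/Fe is oxidised at the anode.
E°cell = E°(cathode) − E°(anode) = (+0.94) − (-0.46) = +1.40 V.
Since E°cell > 0, the reaction is spontaneous under standard conditions.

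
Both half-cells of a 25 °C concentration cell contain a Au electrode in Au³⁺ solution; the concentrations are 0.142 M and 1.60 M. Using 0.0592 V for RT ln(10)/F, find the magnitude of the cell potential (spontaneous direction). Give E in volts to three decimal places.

+0.021 V

For a concentration cell E°cell = 0. The 1.60 M side is the cathode (reduction is favoured where [Au³⁺] is higher).
With n = 3, E = −(0.0592/3) log([Au³⁺]ₐₙ/[Au³⁺]꜀ₐₜ) = −(0.0592/3) log(0.142/1.6) = −(0.0592/3)(-1.052) = +0.021 V.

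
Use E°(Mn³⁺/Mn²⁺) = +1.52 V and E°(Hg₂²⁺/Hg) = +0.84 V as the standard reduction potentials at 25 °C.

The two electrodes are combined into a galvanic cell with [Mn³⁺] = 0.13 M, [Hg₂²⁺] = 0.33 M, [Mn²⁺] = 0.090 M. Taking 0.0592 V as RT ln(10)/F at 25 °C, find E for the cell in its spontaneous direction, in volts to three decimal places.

+0.704 V

Mn³⁺/Mn²⁺ is the cathode (higher E°), Hg₂²⁺/Hg the anode: E°cell = +1.52 − (+0.84) = +0.68 V, n = 2.
Overall: 2 Mn³⁺(aq) + 2 Hg(l) → 2 Mn²⁺(aq) + Hg₂²⁺(aq)
Q = [Mn²⁺]^2·[Hg₂²⁺] / ([Mn³⁺]^2); log Q = -0.801.
E = E° − (0.0592/n) log Q = +0.68 − (0.0592/2)(-0.801) = +0.704 V.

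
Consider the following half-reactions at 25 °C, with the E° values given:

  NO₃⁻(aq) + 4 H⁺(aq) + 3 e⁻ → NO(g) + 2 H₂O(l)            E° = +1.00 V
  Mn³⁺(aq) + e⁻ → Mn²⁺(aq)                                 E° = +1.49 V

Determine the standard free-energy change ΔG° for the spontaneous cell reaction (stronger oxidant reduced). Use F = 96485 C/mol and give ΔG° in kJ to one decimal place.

Mn³⁺/Mn²⁺ (E° = +1.49 V) is the cathode; NO₃⁻/NO (E° = +1.00 V) is the anode, so E°cell = +0.49 V.
Balancing electrons gives n = 3 (lcm of 1 and 3).
ΔG° = −nFE° = −(3)(96485)(+0.49) = -141,833 J = -141.8 kJ.

-141.8 kJ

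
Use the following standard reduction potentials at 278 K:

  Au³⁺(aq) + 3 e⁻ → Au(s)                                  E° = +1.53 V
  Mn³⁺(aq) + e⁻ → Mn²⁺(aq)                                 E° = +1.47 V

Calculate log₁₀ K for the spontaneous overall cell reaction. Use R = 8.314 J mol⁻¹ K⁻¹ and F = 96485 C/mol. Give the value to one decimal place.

Cathode: Au³⁺/Au; anode: Mn³⁺/Mn²⁺. E°cell = (+1.53) − (+1.47) = +0.06 V, with n = 3.
ΔG° = −nFE° = −RT ln K, so ln K = nFE°/(RT) = (3)(96485)(+0.06) / ((8.314)(278)) = 7.514.
log₁₀ K = 7.514 / ln 10 = 3.3.

3.3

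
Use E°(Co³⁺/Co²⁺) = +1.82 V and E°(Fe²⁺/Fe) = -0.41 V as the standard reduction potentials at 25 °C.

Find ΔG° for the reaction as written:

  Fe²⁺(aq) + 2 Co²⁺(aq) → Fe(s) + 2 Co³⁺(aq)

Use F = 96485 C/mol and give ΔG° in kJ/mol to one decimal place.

As written, Fe²⁺/Fe is reduced (cathode) and Co³⁺/Co²⁺ is oxidised (anode), so E°cell = (-0.41) − (+1.82) = -2.23 V.
Balancing electrons gives n = 2.
ΔG° = −nFE° = −(2)(96485)(-2.23) = 430,323 J = +430.3 kJ/mol.

+430.3 kJ/mol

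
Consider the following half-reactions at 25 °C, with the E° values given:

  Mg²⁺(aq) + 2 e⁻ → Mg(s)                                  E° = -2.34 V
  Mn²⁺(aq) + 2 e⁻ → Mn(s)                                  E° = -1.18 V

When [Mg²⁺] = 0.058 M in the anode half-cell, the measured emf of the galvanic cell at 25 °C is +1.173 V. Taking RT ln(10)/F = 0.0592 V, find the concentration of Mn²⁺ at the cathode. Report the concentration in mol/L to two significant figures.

0.16 M

Mn²⁺/Mn is the cathode, Mg²⁺/Mg the anode: E°cell = +1.16 V, n = 2.
Overall reaction: Mn²⁺(aq) + Mg(s) → Mn(s) + Mg²⁺(aq); Q = [Mg²⁺]^1/[Mn²⁺]^1.
From E = E° − (0.0592/n) log Q: log Q = (E° − E)·n/0.0592 = (+1.16 − (+1.173))·2/0.0592 = -0.4392.
So 1·log[Mn²⁺] = 1·log(0.058) − log Q = -1.2366 − (-0.4392) = -0.7974; [Mn²⁺] = 10^(-0.7974) ≈ 0.16 M.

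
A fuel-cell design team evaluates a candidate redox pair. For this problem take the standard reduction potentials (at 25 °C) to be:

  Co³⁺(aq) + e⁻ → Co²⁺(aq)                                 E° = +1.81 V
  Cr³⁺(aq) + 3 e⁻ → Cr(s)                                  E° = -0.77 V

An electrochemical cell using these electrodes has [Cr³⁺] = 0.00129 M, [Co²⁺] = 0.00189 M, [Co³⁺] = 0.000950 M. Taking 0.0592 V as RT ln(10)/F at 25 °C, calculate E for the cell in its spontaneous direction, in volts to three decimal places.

+2.619 V

Co³⁺/Co²⁺ is the cathode (higher E°), Cr³⁺/Cr the anode: E°cell = +1.81 − (-0.77) = +2.58 V, n = 3.
Overall: 3 Co³⁺(aq) + Cr(s) → 3 Co²⁺(aq) + Cr³⁺(aq)
Q = [Co²⁺]^3·[Cr³⁺] / ([Co³⁺]^3); log Q = -1.993.
E = E° − (0.0592/n) log Q = +2.58 − (0.0592/3)(-1.993) = +2.619 V.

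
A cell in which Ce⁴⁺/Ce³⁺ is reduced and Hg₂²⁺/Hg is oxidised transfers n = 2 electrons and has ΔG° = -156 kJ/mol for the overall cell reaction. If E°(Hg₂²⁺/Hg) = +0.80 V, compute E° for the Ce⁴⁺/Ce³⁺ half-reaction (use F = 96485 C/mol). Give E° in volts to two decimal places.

E°cell = −ΔG°/(nF) = −(-156×10³)/((2)(96485)) = +0.808 V.
Since Ce⁴⁺/Ce³⁺ is the cathode and Hg₂²⁺/Hg the anode, E°cell = E°(Ce⁴⁺/Ce³⁺) − E°(Hg₂²⁺/Hg).
So E°(Ce⁴⁺/Ce³⁺) = E°cell + E°(Hg₂²⁺/Hg) = +0.808 + (+0.80) = +1.61 V.

+1.61 V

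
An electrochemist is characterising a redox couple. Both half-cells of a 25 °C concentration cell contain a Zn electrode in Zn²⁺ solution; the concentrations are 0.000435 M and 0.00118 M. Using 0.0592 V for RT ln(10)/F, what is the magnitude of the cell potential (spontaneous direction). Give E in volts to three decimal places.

For a concentration cell E°cell = 0. The 0.00118 M side is the cathode (reduction is favoured where [Zn²⁺] is higher).
With n = 2, E = −(0.0592/2) log([Zn²⁺]ₐₙ/[Zn²⁺]꜀ₐₜ) = −(0.0592/2) log(0.000435/0.00118) = −(0.0592/2)(-0.433) = +0.013 V.

+0.013 V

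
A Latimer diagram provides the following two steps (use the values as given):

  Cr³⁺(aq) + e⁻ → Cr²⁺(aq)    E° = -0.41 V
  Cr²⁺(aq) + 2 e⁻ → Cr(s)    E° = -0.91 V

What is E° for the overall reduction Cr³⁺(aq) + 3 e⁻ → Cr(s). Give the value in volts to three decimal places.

Adding the free-energy changes (−nFE°) of the two steps gives −n₃FE°₃ = −n₁FE°₁ − n₂FE°₂.
E°₃ = (1×-0.41 + 2×-0.91) / 3 = (-2.230) / 3 = -0.743 V.
E° values themselves are not directly additive — weighting by electron count is essential.

-0.743 V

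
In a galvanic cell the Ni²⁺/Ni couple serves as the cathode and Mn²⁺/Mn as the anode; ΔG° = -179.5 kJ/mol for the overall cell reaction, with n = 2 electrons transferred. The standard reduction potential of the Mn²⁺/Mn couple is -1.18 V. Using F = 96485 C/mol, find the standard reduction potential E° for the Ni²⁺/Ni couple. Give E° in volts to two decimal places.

-0.25 V

E°cell = −ΔG°/(nF) = −(-179.5×10³)/((2)(96485)) = +0.930 V.
Since Ni²⁺/Ni is the cathode and Mn²⁺/Mn the anode, E°cell = E°(Ni²⁺/Ni) − E°(Mn²⁺/Mn).
So E°(Ni²⁺/Ni) = E°cell + E°(Mn²⁺/Mn) = +0.930 + (-1.18) = -0.25 V.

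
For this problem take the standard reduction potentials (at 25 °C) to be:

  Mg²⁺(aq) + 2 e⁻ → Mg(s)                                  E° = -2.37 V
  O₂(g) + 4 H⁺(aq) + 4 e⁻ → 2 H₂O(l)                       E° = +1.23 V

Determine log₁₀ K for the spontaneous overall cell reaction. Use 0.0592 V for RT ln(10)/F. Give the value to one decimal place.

Cathode: O₂/H₂O; anode: Mg²⁺/Mg. E°cell = +3.60 V, n = 4.
log K = nE°cell / 0.0592 = (4)(+3.60) / 0.0592 = 243.2.

243.2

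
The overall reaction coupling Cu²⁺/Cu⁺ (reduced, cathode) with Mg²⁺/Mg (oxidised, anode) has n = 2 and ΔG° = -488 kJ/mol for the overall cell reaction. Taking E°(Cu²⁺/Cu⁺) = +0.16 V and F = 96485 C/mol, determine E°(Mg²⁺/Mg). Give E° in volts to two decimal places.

E°cell = −ΔG°/(nF) = −(-488×10³)/((2)(96485)) = +2.529 V.
Since Cu²⁺/Cu⁺ is the cathode and Mg²⁺/Mg the anode, E°cell = E°(Cu²⁺/Cu⁺) − E°(Mg²⁺/Mg).
So E°(Mg²⁺/Mg) = E°(Cu²⁺/Cu⁺) − E°cell = (+0.16) − (+2.529) = -2.37 V.

-2.37 V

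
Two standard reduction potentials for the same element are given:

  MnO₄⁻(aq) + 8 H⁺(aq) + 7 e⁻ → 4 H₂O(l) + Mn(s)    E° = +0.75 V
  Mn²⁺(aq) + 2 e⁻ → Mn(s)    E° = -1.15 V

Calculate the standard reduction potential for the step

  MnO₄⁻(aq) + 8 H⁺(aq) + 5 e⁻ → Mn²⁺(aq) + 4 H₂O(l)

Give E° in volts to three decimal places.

Sequential free energies add, so n₃E°₃ = n₁E°₁ + n₂E°₂.
With n₃ = 7, and the known step contributing 2×(-1.15) V, the unknown satisfies 5·E° = 7×(+0.75) − 2×(-1.15) = +7.550.
E° = +7.550 / 5 = +1.510 V.

+1.510 V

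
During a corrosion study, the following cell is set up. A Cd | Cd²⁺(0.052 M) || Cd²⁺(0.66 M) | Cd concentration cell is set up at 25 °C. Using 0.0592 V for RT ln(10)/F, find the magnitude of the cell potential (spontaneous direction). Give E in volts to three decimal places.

+0.033 V

For a concentration cell E°cell = 0. The 0.66 M side is the cathode (reduction is favoured where [Cd²⁺] is higher).
With n = 2, E = −(0.0592/2) log([Cd²⁺]ₐₙ/[Cd²⁺]꜀ₐₜ) = −(0.0592/2) log(0.052/0.66) = −(0.0592/2)(-1.104) = +0.033 V.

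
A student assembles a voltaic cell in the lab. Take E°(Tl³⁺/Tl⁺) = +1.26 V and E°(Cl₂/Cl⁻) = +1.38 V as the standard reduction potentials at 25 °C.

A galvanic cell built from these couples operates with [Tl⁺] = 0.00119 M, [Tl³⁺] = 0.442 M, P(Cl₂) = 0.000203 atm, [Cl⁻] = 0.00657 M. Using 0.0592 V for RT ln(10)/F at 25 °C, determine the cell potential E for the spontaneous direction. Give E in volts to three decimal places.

+0.064 V

Cl₂/Cl⁻ is the cathode (higher E°), Tl³⁺/Tl⁺ the anode: E°cell = +1.38 − (+1.26) = +0.12 V, n = 2.
Overall: Cl₂(g) + Tl⁺(aq) → 2 Cl⁻(aq) + Tl³⁺(aq)
Q = [Cl⁻]^2·[Tl³⁺] / (P(Cl₂)·[Tl⁺]); log Q = 1.898.
E = E° − (0.0592/n) log Q = +0.12 − (0.0592/2)(1.898) = +0.064 V.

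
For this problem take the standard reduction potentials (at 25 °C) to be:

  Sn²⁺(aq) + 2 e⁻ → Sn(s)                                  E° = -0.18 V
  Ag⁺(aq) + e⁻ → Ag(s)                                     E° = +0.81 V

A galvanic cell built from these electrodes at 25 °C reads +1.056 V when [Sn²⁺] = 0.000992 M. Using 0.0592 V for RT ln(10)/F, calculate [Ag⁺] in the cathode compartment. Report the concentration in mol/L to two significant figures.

Ag⁺/Ag is the cathode, Sn²⁺/Sn the anode: E°cell = +0.99 V, n = 2.
Overall reaction: 2 Ag⁺(aq) + Sn(s) → 2 Ag(s) + Sn²⁺(aq); Q = [Sn²⁺]^1/[Ag⁺]^2.
From E = E° − (0.0592/n) log Q: log Q = (E° − E)·n/0.0592 = (+0.99 − (+1.056))·2/0.0592 = -2.2297.
So 2·log[Ag⁺] = 1·log(0.000992) − log Q = -3.0035 − (-2.2297) = -0.7738; log[Ag⁺] = -0.7738 / 2 = -0.3869; [Ag⁺] = 10^(-0.3869) ≈ 0.41 M.

0.41 M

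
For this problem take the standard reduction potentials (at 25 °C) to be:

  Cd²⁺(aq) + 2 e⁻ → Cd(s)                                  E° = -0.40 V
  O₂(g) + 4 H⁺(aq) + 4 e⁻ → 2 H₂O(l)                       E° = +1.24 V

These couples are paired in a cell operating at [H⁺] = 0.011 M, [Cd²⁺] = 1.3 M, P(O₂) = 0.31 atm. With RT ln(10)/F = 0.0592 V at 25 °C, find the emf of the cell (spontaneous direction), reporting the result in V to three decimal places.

O₂/H₂O is the cathode (higher E°), Cd²⁺/Cd the anode: E°cell = +1.24 − (-0.40) = +1.64 V, n = 4.
Overall: O₂(g) + 4 H⁺(aq) + 2 Cd(s) → 2 H₂O(l) + 2 Cd²⁺(aq)
Q = [Cd²⁺]^2 / (P(O₂)·[H⁺]^4); log Q = 8.571.
E = E° − (0.0592/n) log Q = +1.64 − (0.0592/4)(8.571) = +1.513 V.

+1.513 V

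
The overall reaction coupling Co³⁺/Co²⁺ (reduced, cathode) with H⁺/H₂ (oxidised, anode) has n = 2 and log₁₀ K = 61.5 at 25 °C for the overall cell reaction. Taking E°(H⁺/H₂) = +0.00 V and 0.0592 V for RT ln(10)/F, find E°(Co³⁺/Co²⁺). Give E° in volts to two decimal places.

E°cell = (0.0592/n)·log K = (0.0592/2)(61.5) = +1.820 V.
Since Co³⁺/Co²⁺ is the cathode and H⁺/H₂ the anode, E°cell = E°(Co³⁺/Co²⁺) − E°(H⁺/H₂).
So E°(Co³⁺/Co²⁺) = E°cell + E°(H⁺/H₂) = +1.820 + (+0.00) = +1.82 V.

+1.82 V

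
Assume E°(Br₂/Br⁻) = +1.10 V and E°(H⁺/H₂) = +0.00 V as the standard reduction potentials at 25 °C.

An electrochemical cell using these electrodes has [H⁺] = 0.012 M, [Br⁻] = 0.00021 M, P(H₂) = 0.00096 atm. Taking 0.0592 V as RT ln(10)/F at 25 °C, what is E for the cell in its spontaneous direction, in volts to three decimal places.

Br₂/Br⁻ is the cathode (higher E°), H⁺/H₂ the anode: E°cell = +1.10 − (+0.00) = +1.10 V, n = 2.
Overall: Br₂(l) + H₂(g) → 2 Br⁻(aq) + 2 H⁺(aq)
Q = [Br⁻]^2·[H⁺]^2 / (P(H₂)); log Q = -8.179.
E = E° − (0.0592/n) log Q = +1.10 − (0.0592/2)(-8.179) = +1.342 V.

+1.342 V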